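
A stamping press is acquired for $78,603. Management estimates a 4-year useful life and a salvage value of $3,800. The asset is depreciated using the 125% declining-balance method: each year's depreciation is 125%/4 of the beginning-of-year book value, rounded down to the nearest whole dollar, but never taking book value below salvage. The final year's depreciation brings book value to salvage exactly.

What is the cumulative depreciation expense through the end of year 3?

Depreciable base = $78,603 − $3,800 = $74,803.
Year 1: ⌊$78,603 × 125%/4⌋ = $24,563. Book value $54,040.
Year 2: ⌊$54,040 × 125%/4⌋ = $16,887. Book value $37,153.
Year 3: ⌊$37,153 × 125%/4⌋ = $11,610. Book value $25,543.
Accumulated through year 3 = $78,603 − $25,543 = $53,060.

$53,060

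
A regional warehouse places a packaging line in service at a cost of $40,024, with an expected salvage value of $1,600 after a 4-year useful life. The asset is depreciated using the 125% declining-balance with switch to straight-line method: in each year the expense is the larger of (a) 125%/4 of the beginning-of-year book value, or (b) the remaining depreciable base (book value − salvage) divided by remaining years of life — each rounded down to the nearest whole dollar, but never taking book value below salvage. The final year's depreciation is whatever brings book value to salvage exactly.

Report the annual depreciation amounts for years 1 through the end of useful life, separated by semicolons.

Depreciable base = $40,024 − $1,600 = $38,424.
Year 1: DB = ⌊$40,024 × 125%/4⌋ = $12,507; SL = ⌊$38,424/4⌋ = $9,606 → take DB $12,507. Book value $27,517.
Year 2: DB = ⌊$27,517 × 125%/4⌋ = $8,599; SL = ⌊$25,917/3⌋ = $8,639 → take SL $8,639. Book value $18,878.
Year 3: DB = ⌊$18,878 × 125%/4⌋ = $5,899; SL = ⌊$17,278/2⌋ = $8,639 → take SL $8,639. Book value $10,239.
Year 4 (final): $10,239 − $1,600 = $8,639. Book value $1,600.

$12,507; $8,639; $8,639; $8,639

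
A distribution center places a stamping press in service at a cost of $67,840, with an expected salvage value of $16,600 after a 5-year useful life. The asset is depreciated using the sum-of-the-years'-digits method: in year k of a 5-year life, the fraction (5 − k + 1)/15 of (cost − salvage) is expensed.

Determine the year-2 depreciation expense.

Depreciable base = $67,840 − $16,600 = $51,240.
Sum of the years' digits = 5+4+3+2+1 = 15.
Year 1: $51,240 × 5/15 = $17,080. Book value $50,760.
Year 2: $51,240 × 4/15 = $13,664. Book value $37,096.

$13,664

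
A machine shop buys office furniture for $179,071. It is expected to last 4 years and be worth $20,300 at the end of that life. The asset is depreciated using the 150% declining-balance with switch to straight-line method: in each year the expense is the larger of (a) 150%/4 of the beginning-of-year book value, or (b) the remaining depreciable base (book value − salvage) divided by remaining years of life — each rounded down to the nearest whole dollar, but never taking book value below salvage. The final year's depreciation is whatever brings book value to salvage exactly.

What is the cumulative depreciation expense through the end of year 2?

$109,121

Depreciable base = $179,071 − $20,300 = $158,771.
Year 1: DB = ⌊$179,071 × 150%/4⌋ = $67,151; SL = ⌊$158,771/4⌋ = $39,692 → take DB $67,151. Book value $111,920.
Year 2: DB = ⌊$111,920 × 150%/4⌋ = $41,970; SL = ⌊$91,620/3⌋ = $30,540 → take DB $41,970. Book value $69,950.
Accumulated through year 2 = $179,071 − $69,950 = $109,121.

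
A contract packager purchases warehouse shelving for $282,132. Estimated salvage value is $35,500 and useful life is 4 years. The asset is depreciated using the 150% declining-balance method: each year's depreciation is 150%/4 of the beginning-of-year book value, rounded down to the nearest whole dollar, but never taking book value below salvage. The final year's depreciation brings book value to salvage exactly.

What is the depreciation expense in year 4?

$33,381

Depreciable base = $282,132 − $35,500 = $246,632.
Year 1: ⌊$282,132 × 150%/4⌋ = $105,799. Book value $176,333.
Year 2: ⌊$176,333 × 150%/4⌋ = $66,124. Book value $110,209.
Year 3: ⌊$110,209 × 150%/4⌋ = $41,328. Book value $68,881.
Year 4 (final): $68,881 − $35,500 = $33,381. Book value $35,500.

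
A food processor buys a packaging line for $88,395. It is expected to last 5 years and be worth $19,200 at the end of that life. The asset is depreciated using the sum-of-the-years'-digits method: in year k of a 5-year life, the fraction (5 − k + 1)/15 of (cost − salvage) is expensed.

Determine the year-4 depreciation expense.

Depreciable base = $88,395 − $19,200 = $69,195.
Sum of the years' digits = 5+4+3+2+1 = 15.
Year 1: $69,195 × 5/15 = $23,065. Book value $65,330.
Year 2: $69,195 × 4/15 = $18,452. Book value $46,878.
Year 3: $69,195 × 3/15 = $13,839. Book value $33,039.
Year 4: $69,195 × 2/15 = $9,226. Book value $23,813.

$9,226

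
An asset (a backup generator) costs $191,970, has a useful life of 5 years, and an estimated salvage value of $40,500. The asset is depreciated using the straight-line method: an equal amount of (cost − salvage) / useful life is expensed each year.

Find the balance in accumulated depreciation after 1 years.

Depreciable base = $191,970 − $40,500 = $151,470.
Annual expense = $151,470 / 5 = $30,294.
End of year 1: book value $161,676.
Accumulated through year 1 = $191,970 − $161,676 = $30,294.

$30,294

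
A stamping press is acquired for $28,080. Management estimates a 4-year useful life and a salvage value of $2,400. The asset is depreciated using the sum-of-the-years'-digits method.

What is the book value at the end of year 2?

Depreciable base = $28,080 − $2,400 = $25,680.
Sum of the years' digits = 4+3+2+1 = 10.
Year 1: $25,680 × 4/10 = $10,272. Book value $17,808.
Year 2: $25,680 × 3/10 = $7,704. Book value $10,104.

$10,104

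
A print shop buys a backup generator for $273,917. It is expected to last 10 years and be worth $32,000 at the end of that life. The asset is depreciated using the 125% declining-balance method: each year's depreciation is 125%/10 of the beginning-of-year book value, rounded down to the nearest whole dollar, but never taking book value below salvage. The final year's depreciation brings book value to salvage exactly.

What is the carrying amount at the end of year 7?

Depreciable base = $273,917 − $32,000 = $241,917.
Year 1: ⌊$273,917 × 125%/10⌋ = $34,239. Book value $239,678.
Year 2: ⌊$239,678 × 125%/10⌋ = $29,959. Book value $209,719.
Year 3: ⌊$209,719 × 125%/10⌋ = $26,214. Book value $183,505.
Year 4: ⌊$183,505 × 125%/10⌋ = $22,938. Book value $160,567.
Year 5: ⌊$160,567 × 125%/10⌋ = $20,070. Book value $140,497.
Year 6: ⌊$140,497 × 125%/10⌋ = $17,562. Book value $122,935.
Year 7: ⌊$122,935 × 125%/10⌋ = $15,366. Book value $107,569.

$107,569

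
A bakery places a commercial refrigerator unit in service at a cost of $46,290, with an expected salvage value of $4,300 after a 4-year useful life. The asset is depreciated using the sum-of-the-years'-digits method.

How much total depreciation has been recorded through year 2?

$29,393

Depreciable base = $46,290 − $4,300 = $41,990.
Sum of the years' digits = 4+3+2+1 = 10.
Year 1: $41,990 × 4/10 = $16,796. Book value $29,494.
Year 2: $41,990 × 3/10 = $12,597. Book value $16,897.
Accumulated through year 2 = $46,290 − $16,897 = $29,393.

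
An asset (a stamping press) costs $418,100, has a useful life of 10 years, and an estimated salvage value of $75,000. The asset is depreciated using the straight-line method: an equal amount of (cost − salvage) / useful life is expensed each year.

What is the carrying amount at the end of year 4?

$280,860

Depreciable base = $418,100 − $75,000 = $343,100.
Annual expense = $343,100 / 10 = $34,310.
End of year 1: book value $383,790.
End of year 2: book value $349,480.
End of year 3: book value $315,170.
End of year 4: book value $280,860.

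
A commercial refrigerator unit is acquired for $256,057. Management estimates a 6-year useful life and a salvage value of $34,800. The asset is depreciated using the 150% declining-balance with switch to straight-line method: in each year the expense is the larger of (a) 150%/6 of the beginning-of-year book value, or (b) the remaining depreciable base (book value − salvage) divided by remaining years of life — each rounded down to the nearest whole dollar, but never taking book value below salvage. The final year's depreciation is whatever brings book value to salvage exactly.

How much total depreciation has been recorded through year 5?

$198,147

Depreciable base = $256,057 − $34,800 = $221,257.
Year 1: DB = ⌊$256,057 × 150%/6⌋ = $64,014; SL = ⌊$221,257/6⌋ = $36,876 → take DB $64,014. Book value $192,043.
Year 2: DB = ⌊$192,043 × 150%/6⌋ = $48,010; SL = ⌊$157,243/5⌋ = $31,448 → take DB $48,010. Book value $144,033.
Year 3: DB = ⌊$144,033 × 150%/6⌋ = $36,008; SL = ⌊$109,233/4⌋ = $27,308 → take DB $36,008. Book value $108,025.
Year 4: DB = ⌊$108,025 × 150%/6⌋ = $27,006; SL = ⌊$73,225/3⌋ = $24,408 → take DB $27,006. Book value $81,019.
Year 5: DB = ⌊$81,019 × 150%/6⌋ = $20,254; SL = ⌊$46,219/2⌋ = $23,109 → take SL $23,109. Book value $57,910.
Accumulated through year 5 = $256,057 − $57,910 = $198,147.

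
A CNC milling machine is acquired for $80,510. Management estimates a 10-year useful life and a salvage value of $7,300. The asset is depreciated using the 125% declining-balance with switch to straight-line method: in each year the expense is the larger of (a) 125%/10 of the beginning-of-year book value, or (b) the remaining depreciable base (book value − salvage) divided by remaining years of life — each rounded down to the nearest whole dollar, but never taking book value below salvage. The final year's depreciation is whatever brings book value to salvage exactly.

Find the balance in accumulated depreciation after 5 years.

$39,964

Depreciable base = $80,510 − $7,300 = $73,210.
Year 1: DB = ⌊$80,510 × 125%/10⌋ = $10,063; SL = ⌊$73,210/10⌋ = $7,321 → take DB $10,063. Book value $70,447.
Year 2: DB = ⌊$70,447 × 125%/10⌋ = $8,805; SL = ⌊$63,147/9⌋ = $7,016 → take DB $8,805. Book value $61,642.
Year 3: DB = ⌊$61,642 × 125%/10⌋ = $7,705; SL = ⌊$54,342/8⌋ = $6,792 → take DB $7,705. Book value $53,937.
Year 4: DB = ⌊$53,937 × 125%/10⌋ = $6,742; SL = ⌊$46,637/7⌋ = $6,662 → take DB $6,742. Book value $47,195.
Year 5: DB = ⌊$47,195 × 125%/10⌋ = $5,899; SL = ⌊$39,895/6⌋ = $6,649 → take SL $6,649. Book value $40,546.
Accumulated through year 5 = $80,510 − $40,546 = $39,964.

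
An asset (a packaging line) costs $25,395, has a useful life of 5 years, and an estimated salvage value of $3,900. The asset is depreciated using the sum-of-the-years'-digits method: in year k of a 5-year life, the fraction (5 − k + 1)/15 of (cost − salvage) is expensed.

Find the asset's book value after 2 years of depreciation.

Depreciable base = $25,395 − $3,900 = $21,495.
Sum of the years' digits = 5+4+3+2+1 = 15.
Year 1: $21,495 × 5/15 = $7,165. Book value $18,230.
Year 2: $21,495 × 4/15 = $5,732. Book value $12,498.

$12,498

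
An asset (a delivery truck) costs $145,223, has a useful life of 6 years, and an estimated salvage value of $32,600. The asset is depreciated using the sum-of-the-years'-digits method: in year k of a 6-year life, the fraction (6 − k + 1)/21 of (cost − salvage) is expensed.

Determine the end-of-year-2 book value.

$86,230

Depreciable base = $145,223 − $32,600 = $112,623.
Sum of the years' digits = 6+5+4+3+2+1 = 21.
Year 1: $112,623 × 6/21 = $32,178. Book value $113,045.
Year 2: $112,623 × 5/21 = $26,815. Book value $86,230.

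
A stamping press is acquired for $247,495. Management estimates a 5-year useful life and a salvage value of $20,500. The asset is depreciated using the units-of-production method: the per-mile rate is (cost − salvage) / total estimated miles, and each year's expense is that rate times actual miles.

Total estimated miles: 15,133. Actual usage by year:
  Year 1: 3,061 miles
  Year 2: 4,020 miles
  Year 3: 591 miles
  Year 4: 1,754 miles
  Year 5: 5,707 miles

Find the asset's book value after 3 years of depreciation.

$132,415

Depreciable base = $247,495 − $20,500 = $226,995.
Rate = $226,995 / 15,133 miles = $15 per mile.
Year 1: 3,061 × $15 = $45,915. Book value $201,580.
Year 2: 4,020 × $15 = $60,300. Book value $141,280.
Year 3: 591 × $15 = $8,865. Book value $132,415.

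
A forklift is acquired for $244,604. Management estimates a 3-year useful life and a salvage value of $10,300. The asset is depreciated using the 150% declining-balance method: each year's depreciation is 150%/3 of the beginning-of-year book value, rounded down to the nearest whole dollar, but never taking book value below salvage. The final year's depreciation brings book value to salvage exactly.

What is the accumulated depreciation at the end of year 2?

$183,453

Depreciable base = $244,604 − $10,300 = $234,304.
Year 1: ⌊$244,604 × 150%/3⌋ = $122,302. Book value $122,302.
Year 2: ⌊$122,302 × 150%/3⌋ = $61,151. Book value $61,151.
Accumulated through year 2 = $244,604 − $61,151 = $183,453.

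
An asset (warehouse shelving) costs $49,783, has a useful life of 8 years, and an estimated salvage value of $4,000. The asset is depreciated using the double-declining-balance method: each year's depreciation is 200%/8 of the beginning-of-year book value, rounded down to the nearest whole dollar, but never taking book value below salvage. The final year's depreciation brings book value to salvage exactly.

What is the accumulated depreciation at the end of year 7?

$43,136

Depreciable base = $49,783 − $4,000 = $45,783.
Year 1: ⌊$49,783 × 200%/8⌋ = $12,445. Book value $37,338.
Year 2: ⌊$37,338 × 200%/8⌋ = $9,334. Book value $28,004.
Year 3: ⌊$28,004 × 200%/8⌋ = $7,001. Book value $21,003.
Year 4: ⌊$21,003 × 200%/8⌋ = $5,250. Book value $15,753.
Year 5: ⌊$15,753 × 200%/8⌋ = $3,938. Book value $11,815.
Year 6: ⌊$11,815 × 200%/8⌋ = $2,953. Book value $8,862.
Year 7: ⌊$8,862 × 200%/8⌋ = $2,215. Book value $6,647.
Accumulated through year 7 = $49,783 − $6,647 = $43,136.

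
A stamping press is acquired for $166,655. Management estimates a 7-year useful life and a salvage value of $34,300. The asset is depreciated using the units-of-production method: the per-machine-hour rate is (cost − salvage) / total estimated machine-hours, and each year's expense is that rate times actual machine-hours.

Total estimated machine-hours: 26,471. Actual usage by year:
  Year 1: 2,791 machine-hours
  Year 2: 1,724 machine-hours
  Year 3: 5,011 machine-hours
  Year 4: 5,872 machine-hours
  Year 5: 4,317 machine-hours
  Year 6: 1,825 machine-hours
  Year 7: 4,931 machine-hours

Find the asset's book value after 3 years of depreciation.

$119,025

Depreciable base = $166,655 − $34,300 = $132,355.
Rate = $132,355 / 26,471 machine-hours = $5 per machine-hour.
Year 1: 2,791 × $5 = $13,955. Book value $152,700.
Year 2: 1,724 × $5 = $8,620. Book value $144,080.
Year 3: 5,011 × $5 = $25,055. Book value $119,025.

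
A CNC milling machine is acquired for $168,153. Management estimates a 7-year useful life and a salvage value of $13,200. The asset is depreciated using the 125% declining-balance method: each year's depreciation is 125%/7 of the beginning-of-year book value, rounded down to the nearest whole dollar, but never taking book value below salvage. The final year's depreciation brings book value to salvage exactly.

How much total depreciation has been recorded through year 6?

Depreciable base = $168,153 − $13,200 = $154,953.
Year 1: ⌊$168,153 × 125%/7⌋ = $30,027. Book value $138,126.
Year 2: ⌊$138,126 × 125%/7⌋ = $24,665. Book value $113,461.
Year 3: ⌊$113,461 × 125%/7⌋ = $20,260. Book value $93,201.
Year 4: ⌊$93,201 × 125%/7⌋ = $16,643. Book value $76,558.
Year 5: ⌊$76,558 × 125%/7⌋ = $13,671. Book value $62,887.
Year 6: ⌊$62,887 × 125%/7⌋ = $11,229. Book value $51,658.
Accumulated through year 6 = $168,153 − $51,658 = $116,495.

$116,495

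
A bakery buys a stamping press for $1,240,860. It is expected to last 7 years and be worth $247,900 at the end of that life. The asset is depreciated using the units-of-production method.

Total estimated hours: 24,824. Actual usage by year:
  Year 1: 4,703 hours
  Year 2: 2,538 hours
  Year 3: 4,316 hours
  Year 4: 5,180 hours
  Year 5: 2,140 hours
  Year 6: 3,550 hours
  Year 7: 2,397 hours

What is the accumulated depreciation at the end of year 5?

Depreciable base = $1,240,860 − $247,900 = $992,960.
Rate = $992,960 / 24,824 hours = $40 per hour.
Year 1: 4,703 × $40 = $188,120. Book value $1,052,740.
Year 2: 2,538 × $40 = $101,520. Book value $951,220.
Year 3: 4,316 × $40 = $172,640. Book value $778,580.
Year 4: 5,180 × $40 = $207,200. Book value $571,380.
Year 5: 2,140 × $40 = $85,600. Book value $485,780.
Accumulated through year 5 = $1,240,860 − $485,780 = $755,080.

$755,080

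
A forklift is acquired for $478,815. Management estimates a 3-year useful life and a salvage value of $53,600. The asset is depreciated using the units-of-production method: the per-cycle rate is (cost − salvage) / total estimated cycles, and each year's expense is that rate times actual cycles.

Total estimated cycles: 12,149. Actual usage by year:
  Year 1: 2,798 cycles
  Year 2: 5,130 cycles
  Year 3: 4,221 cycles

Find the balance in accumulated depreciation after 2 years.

$277,480

Depreciable base = $478,815 − $53,600 = $425,215.
Rate = $425,215 / 12,149 cycles = $35 per cycle.
Year 1: 2,798 × $35 = $97,930. Book value $380,885.
Year 2: 5,130 × $35 = $179,550. Book value $201,335.
Accumulated through year 2 = $478,815 − $201,335 = $277,480.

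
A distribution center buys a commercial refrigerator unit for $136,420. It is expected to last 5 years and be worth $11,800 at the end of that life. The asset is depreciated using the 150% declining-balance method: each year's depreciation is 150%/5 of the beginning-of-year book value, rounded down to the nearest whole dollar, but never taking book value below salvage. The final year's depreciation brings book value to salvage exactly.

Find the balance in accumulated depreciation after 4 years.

$103,664

Depreciable base = $136,420 − $11,800 = $124,620.
Year 1: ⌊$136,420 × 150%/5⌋ = $40,926. Book value $95,494.
Year 2: ⌊$95,494 × 150%/5⌋ = $28,648. Book value $66,846.
Year 3: ⌊$66,846 × 150%/5⌋ = $20,053. Book value $46,793.
Year 4: ⌊$46,793 × 150%/5⌋ = $14,037. Book value $32,756.
Accumulated through year 4 = $136,420 − $32,756 = $103,664.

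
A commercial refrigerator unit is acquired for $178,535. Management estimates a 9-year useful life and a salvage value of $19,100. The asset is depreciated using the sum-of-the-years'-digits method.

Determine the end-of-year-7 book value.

$29,729

Depreciable base = $178,535 − $19,100 = $159,435.
Sum of the years' digits = 9+8+7+6+5+4+3+2+1 = 45.
Year 1: $159,435 × 9/45 = $31,887. Book value $146,648.
Year 2: $159,435 × 8/45 = $28,344. Book value $118,304.
Year 3: $159,435 × 7/45 = $24,801. Book value $93,503.
Year 4: $159,435 × 6/45 = $21,258. Book value $72,245.
Year 5: $159,435 × 5/45 = $17,715. Book value $54,530.
Year 6: $159,435 × 4/45 = $14,172. Book value $40,358.
Year 7: $159,435 × 3/45 = $10,629. Book value $29,729.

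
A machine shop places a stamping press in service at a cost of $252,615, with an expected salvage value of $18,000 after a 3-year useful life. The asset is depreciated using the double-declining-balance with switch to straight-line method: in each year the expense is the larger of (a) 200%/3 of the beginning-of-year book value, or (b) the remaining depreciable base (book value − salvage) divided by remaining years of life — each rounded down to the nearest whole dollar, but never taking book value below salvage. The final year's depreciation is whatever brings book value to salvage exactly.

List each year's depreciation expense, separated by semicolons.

$168,410; $56,136; $10,069

Depreciable base = $252,615 − $18,000 = $234,615.
Year 1: DB = ⌊$252,615 × 200%/3⌋ = $168,410; SL = ⌊$234,615/3⌋ = $78,205 → take DB $168,410. Book value $84,205.
Year 2: DB = ⌊$84,205 × 200%/3⌋ = $56,136; SL = ⌊$66,205/2⌋ = $33,102 → take DB $56,136. Book value $28,069.
Year 3 (final): $28,069 − $18,000 = $10,069. Book value $18,000.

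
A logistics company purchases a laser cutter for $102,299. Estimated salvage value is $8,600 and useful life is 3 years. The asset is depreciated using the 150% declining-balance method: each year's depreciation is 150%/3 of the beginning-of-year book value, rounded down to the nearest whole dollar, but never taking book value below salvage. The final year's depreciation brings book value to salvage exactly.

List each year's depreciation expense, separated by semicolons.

Depreciable base = $102,299 − $8,600 = $93,699.
Year 1: ⌊$102,299 × 150%/3⌋ = $51,149. Book value $51,150.
Year 2: ⌊$51,150 × 150%/3⌋ = $25,575. Book value $25,575.
Year 3 (final): $25,575 − $8,600 = $16,975. Book value $8,600.

$51,149; $25,575; $16,975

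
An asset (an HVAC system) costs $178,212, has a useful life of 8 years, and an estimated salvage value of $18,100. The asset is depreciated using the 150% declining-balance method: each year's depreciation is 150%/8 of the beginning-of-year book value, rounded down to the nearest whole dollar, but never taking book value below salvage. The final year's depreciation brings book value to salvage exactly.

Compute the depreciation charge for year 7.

Depreciable base = $178,212 − $18,100 = $160,112.
Year 1: ⌊$178,212 × 150%/8⌋ = $33,414. Book value $144,798.
Year 2: ⌊$144,798 × 150%/8⌋ = $27,149. Book value $117,649.
Year 3: ⌊$117,649 × 150%/8⌋ = $22,059. Book value $95,590.
Year 4: ⌊$95,590 × 150%/8⌋ = $17,923. Book value $77,667.
Year 5: ⌊$77,667 × 150%/8⌋ = $14,562. Book value $63,105.
Year 6: ⌊$63,105 × 150%/8⌋ = $11,832. Book value $51,273.
Year 7: ⌊$51,273 × 150%/8⌋ = $9,613. Book value $41,660.

$9,613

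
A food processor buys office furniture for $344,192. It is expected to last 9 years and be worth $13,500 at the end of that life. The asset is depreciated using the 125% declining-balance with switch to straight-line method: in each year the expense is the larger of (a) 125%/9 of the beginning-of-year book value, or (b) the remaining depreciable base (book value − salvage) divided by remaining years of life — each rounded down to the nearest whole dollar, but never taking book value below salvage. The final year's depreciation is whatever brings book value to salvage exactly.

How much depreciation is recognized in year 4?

Depreciable base = $344,192 − $13,500 = $330,692.
Year 1: DB = ⌊$344,192 × 125%/9⌋ = $47,804; SL = ⌊$330,692/9⌋ = $36,743 → take DB $47,804. Book value $296,388.
Year 2: DB = ⌊$296,388 × 125%/9⌋ = $41,165; SL = ⌊$282,888/8⌋ = $35,361 → take DB $41,165. Book value $255,223.
Year 3: DB = ⌊$255,223 × 125%/9⌋ = $35,447; SL = ⌊$241,723/7⌋ = $34,531 → take DB $35,447. Book value $219,776.
Year 4: DB = ⌊$219,776 × 125%/9⌋ = $30,524; SL = ⌊$206,276/6⌋ = $34,379 → take SL $34,379. Book value $185,397.

$34,379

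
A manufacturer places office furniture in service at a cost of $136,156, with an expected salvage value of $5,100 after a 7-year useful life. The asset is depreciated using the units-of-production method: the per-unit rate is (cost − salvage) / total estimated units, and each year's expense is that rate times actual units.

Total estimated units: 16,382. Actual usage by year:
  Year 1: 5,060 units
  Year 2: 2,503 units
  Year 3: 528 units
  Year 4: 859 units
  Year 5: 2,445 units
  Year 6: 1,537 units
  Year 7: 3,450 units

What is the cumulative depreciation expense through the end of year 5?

Depreciable base = $136,156 − $5,100 = $131,056.
Rate = $131,056 / 16,382 units = $8 per unit.
Year 1: 5,060 × $8 = $40,480. Book value $95,676.
Year 2: 2,503 × $8 = $20,024. Book value $75,652.
Year 3: 528 × $8 = $4,224. Book value $71,428.
Year 4: 859 × $8 = $6,872. Book value $64,556.
Year 5: 2,445 × $8 = $19,560. Book value $44,996.
Accumulated through year 5 = $136,156 − $44,996 = $91,160.

$91,160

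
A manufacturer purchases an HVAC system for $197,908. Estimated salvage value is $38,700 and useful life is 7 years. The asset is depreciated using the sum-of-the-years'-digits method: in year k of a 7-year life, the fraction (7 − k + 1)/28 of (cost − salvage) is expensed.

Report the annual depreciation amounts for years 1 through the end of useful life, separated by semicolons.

Depreciable base = $197,908 − $38,700 = $159,208.
Sum of the years' digits = 7+6+5+4+3+2+1 = 28.
Year 1: $159,208 × 7/28 = $39,802. Book value $158,106.
Year 2: $159,208 × 6/28 = $34,116. Book value $123,990.
Year 3: $159,208 × 5/28 = $28,430. Book value $95,560.
Year 4: $159,208 × 4/28 = $22,744. Book value $72,816.
Year 5: $159,208 × 3/28 = $17,058. Book value $55,758.
Year 6: $159,208 × 2/28 = $11,372. Book value $44,386.
Year 7: $159,208 × 1/28 = $5,686. Book value $38,700.

$39,802; $34,116; $28,430; $22,744; $17,058; $11,372; $5,686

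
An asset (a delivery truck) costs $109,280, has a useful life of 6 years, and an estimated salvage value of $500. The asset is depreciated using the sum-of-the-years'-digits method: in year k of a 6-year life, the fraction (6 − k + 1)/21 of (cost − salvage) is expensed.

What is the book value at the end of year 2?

$52,300

Depreciable base = $109,280 − $500 = $108,780.
Sum of the years' digits = 6+5+4+3+2+1 = 21.
Year 1: $108,780 × 6/21 = $31,080. Book value $78,200.
Year 2: $108,780 × 5/21 = $25,900. Book value $52,300.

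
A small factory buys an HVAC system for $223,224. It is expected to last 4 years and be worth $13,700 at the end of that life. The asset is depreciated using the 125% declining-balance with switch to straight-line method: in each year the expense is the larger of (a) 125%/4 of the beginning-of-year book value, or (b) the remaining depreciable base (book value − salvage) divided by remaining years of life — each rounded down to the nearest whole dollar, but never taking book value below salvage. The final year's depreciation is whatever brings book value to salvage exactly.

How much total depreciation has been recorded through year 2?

$117,715

Depreciable base = $223,224 − $13,700 = $209,524.
Year 1: DB = ⌊$223,224 × 125%/4⌋ = $69,757; SL = ⌊$209,524/4⌋ = $52,381 → take DB $69,757. Book value $153,467.
Year 2: DB = ⌊$153,467 × 125%/4⌋ = $47,958; SL = ⌊$139,767/3⌋ = $46,589 → take DB $47,958. Book value $105,509.
Accumulated through year 2 = $223,224 − $105,509 = $117,715.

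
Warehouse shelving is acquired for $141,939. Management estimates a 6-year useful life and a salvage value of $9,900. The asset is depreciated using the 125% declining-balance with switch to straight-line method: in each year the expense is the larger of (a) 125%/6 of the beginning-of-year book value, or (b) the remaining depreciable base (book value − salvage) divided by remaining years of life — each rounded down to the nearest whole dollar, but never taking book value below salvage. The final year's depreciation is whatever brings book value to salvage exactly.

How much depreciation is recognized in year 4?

$19,765

Depreciable base = $141,939 − $9,900 = $132,039.
Year 1: DB = ⌊$141,939 × 125%/6⌋ = $29,570; SL = ⌊$132,039/6⌋ = $22,006 → take DB $29,570. Book value $112,369.
Year 2: DB = ⌊$112,369 × 125%/6⌋ = $23,410; SL = ⌊$102,469/5⌋ = $20,493 → take DB $23,410. Book value $88,959.
Year 3: DB = ⌊$88,959 × 125%/6⌋ = $18,533; SL = ⌊$79,059/4⌋ = $19,764 → take SL $19,764. Book value $69,195.
Year 4: DB = ⌊$69,195 × 125%/6⌋ = $14,415; SL = ⌊$59,295/3⌋ = $19,765 → take SL $19,765. Book value $49,430.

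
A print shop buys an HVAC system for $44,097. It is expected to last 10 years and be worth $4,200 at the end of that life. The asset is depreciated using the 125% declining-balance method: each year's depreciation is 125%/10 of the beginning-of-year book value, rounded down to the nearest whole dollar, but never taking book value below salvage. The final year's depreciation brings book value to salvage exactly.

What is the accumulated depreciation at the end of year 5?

Depreciable base = $44,097 − $4,200 = $39,897.
Year 1: ⌊$44,097 × 125%/10⌋ = $5,512. Book value $38,585.
Year 2: ⌊$38,585 × 125%/10⌋ = $4,823. Book value $33,762.
Year 3: ⌊$33,762 × 125%/10⌋ = $4,220. Book value $29,542.
Year 4: ⌊$29,542 × 125%/10⌋ = $3,692. Book value $25,850.
Year 5: ⌊$25,850 × 125%/10⌋ = $3,231. Book value $22,619.
Accumulated through year 5 = $44,097 − $22,619 = $21,478.

$21,478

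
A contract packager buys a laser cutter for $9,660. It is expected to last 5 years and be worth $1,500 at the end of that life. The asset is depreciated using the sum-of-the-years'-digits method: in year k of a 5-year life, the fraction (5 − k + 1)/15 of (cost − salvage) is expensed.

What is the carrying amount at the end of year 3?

$3,132

Depreciable base = $9,660 − $1,500 = $8,160.
Sum of the years' digits = 5+4+3+2+1 = 15.
Year 1: $8,160 × 5/15 = $2,720. Book value $6,940.
Year 2: $8,160 × 4/15 = $2,176. Book value $4,764.
Year 3: $8,160 × 3/15 = $1,632. Book value $3,132.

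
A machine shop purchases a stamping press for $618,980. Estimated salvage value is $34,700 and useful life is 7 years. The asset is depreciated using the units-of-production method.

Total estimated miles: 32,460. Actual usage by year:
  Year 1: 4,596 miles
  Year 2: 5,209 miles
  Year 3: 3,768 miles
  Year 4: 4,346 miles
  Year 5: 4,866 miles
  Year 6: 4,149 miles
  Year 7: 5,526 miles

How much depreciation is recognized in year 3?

$67,824

Depreciable base = $618,980 − $34,700 = $584,280.
Rate = $584,280 / 32,460 miles = $18 per mile.
Year 1: 4,596 × $18 = $82,728. Book value $536,252.
Year 2: 5,209 × $18 = $93,762. Book value $442,490.
Year 3: 3,768 × $18 = $67,824. Book value $374,666.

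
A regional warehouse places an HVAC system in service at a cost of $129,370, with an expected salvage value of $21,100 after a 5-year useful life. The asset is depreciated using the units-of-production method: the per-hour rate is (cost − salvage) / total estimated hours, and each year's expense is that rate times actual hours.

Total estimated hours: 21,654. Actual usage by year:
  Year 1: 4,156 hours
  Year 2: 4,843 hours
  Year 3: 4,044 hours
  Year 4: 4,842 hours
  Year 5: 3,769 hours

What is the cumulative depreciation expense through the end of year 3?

Depreciable base = $129,370 − $21,100 = $108,270.
Rate = $108,270 / 21,654 hours = $5 per hour.
Year 1: 4,156 × $5 = $20,780. Book value $108,590.
Year 2: 4,843 × $5 = $24,215. Book value $84,375.
Year 3: 4,044 × $5 = $20,220. Book value $64,155.
Accumulated through year 3 = $129,370 − $64,155 = $65,215.

$65,215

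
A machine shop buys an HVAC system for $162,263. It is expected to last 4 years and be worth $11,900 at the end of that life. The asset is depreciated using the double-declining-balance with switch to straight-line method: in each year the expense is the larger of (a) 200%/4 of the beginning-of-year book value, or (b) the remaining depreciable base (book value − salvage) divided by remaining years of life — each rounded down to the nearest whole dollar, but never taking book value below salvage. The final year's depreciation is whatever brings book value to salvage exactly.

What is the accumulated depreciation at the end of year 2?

Depreciable base = $162,263 − $11,900 = $150,363.
Year 1: DB = ⌊$162,263 × 200%/4⌋ = $81,131; SL = ⌊$150,363/4⌋ = $37,590 → take DB $81,131. Book value $81,132.
Year 2: DB = ⌊$81,132 × 200%/4⌋ = $40,566; SL = ⌊$69,232/3⌋ = $23,077 → take DB $40,566. Book value $40,566.
Accumulated through year 2 = $162,263 − $40,566 = $121,697.

$121,697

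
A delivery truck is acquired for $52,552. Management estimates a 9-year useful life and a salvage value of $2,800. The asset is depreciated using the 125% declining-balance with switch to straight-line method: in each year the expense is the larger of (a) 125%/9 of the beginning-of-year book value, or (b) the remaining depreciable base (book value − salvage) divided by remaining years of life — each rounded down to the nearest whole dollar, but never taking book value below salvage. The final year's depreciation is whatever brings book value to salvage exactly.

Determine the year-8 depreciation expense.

Depreciable base = $52,552 − $2,800 = $49,752.
Year 1: DB = ⌊$52,552 × 125%/9⌋ = $7,298; SL = ⌊$49,752/9⌋ = $5,528 → take DB $7,298. Book value $45,254.
Year 2: DB = ⌊$45,254 × 125%/9⌋ = $6,285; SL = ⌊$42,454/8⌋ = $5,306 → take DB $6,285. Book value $38,969.
Year 3: DB = ⌊$38,969 × 125%/9⌋ = $5,412; SL = ⌊$36,169/7⌋ = $5,167 → take DB $5,412. Book value $33,557.
Year 4: DB = ⌊$33,557 × 125%/9⌋ = $4,660; SL = ⌊$30,757/6⌋ = $5,126 → take SL $5,126. Book value $28,431.
Year 5: DB = ⌊$28,431 × 125%/9⌋ = $3,948; SL = ⌊$25,631/5⌋ = $5,126 → take SL $5,126. Book value $23,305.
Year 6: DB = ⌊$23,305 × 125%/9⌋ = $3,236; SL = ⌊$20,505/4⌋ = $5,126 → take SL $5,126. Book value $18,179.
Year 7: DB = ⌊$18,179 × 125%/9⌋ = $2,524; SL = ⌊$15,379/3⌋ = $5,126 → take SL $5,126. Book value $13,053.
Year 8: DB = ⌊$13,053 × 125%/9⌋ = $1,812; SL = ⌊$10,253/2⌋ = $5,126 → take SL $5,126. Book value $7,927.

$5,126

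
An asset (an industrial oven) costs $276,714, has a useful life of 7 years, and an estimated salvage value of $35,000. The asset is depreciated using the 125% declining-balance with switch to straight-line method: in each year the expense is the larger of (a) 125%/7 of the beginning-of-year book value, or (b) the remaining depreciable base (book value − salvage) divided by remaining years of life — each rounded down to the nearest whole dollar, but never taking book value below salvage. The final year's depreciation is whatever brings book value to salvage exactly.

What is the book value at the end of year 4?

Depreciable base = $276,714 − $35,000 = $241,714.
Year 1: DB = ⌊$276,714 × 125%/7⌋ = $49,413; SL = ⌊$241,714/7⌋ = $34,530 → take DB $49,413. Book value $227,301.
Year 2: DB = ⌊$227,301 × 125%/7⌋ = $40,589; SL = ⌊$192,301/6⌋ = $32,050 → take DB $40,589. Book value $186,712.
Year 3: DB = ⌊$186,712 × 125%/7⌋ = $33,341; SL = ⌊$151,712/5⌋ = $30,342 → take DB $33,341. Book value $153,371.
Year 4: DB = ⌊$153,371 × 125%/7⌋ = $27,387; SL = ⌊$118,371/4⌋ = $29,592 → take SL $29,592. Book value $123,779.

$123,779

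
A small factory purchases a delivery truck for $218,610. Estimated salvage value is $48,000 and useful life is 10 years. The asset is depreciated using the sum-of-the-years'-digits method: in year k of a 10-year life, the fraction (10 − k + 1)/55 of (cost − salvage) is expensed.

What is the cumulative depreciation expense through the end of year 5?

Depreciable base = $218,610 − $48,000 = $170,610.
Sum of the years' digits = 10+9+8+7+6+5+4+3+2+1 = 55.
Year 1: $170,610 × 10/55 = $31,020. Book value $187,590.
Year 2: $170,610 × 9/55 = $27,918. Book value $159,672.
Year 3: $170,610 × 8/55 = $24,816. Book value $134,856.
Year 4: $170,610 × 7/55 = $21,714. Book value $113,142.
Year 5: $170,610 × 6/55 = $18,612. Book value $94,530.
Accumulated through year 5 = $218,610 − $94,530 = $124,080.

$124,080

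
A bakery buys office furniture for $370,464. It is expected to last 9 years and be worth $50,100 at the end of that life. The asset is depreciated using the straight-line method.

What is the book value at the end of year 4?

$228,080

Depreciable base = $370,464 − $50,100 = $320,364.
Annual expense = $320,364 / 9 = $35,596.
End of year 1: book value $334,868.
End of year 2: book value $299,272.
End of year 3: book value $263,676.
End of year 4: book value $228,080.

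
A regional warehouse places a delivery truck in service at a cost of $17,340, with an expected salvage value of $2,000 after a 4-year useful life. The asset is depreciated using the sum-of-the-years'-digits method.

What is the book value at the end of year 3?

Depreciable base = $17,340 − $2,000 = $15,340.
Sum of the years' digits = 4+3+2+1 = 10.
Year 1: $15,340 × 4/10 = $6,136. Book value $11,204.
Year 2: $15,340 × 3/10 = $4,602. Book value $6,602.
Year 3: $15,340 × 2/10 = $3,068. Book value $3,534.

$3,534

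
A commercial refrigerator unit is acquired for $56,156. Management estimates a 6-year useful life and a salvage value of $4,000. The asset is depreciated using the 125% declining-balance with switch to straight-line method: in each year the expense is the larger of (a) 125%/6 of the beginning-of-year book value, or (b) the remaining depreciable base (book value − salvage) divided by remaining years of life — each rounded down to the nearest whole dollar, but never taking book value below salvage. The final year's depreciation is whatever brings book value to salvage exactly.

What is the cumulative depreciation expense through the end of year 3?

$28,759

Depreciable base = $56,156 − $4,000 = $52,156.
Year 1: DB = ⌊$56,156 × 125%/6⌋ = $11,699; SL = ⌊$52,156/6⌋ = $8,692 → take DB $11,699. Book value $44,457.
Year 2: DB = ⌊$44,457 × 125%/6⌋ = $9,261; SL = ⌊$40,457/5⌋ = $8,091 → take DB $9,261. Book value $35,196.
Year 3: DB = ⌊$35,196 × 125%/6⌋ = $7,332; SL = ⌊$31,196/4⌋ = $7,799 → take SL $7,799. Book value $27,397.
Accumulated through year 3 = $56,156 − $27,397 = $28,759.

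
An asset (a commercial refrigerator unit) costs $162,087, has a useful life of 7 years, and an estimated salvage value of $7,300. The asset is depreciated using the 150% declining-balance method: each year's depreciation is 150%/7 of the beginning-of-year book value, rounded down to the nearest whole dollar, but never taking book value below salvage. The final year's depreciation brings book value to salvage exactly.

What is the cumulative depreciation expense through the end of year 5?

$113,548

Depreciable base = $162,087 − $7,300 = $154,787.
Year 1: ⌊$162,087 × 150%/7⌋ = $34,732. Book value $127,355.
Year 2: ⌊$127,355 × 150%/7⌋ = $27,290. Book value $100,065.
Year 3: ⌊$100,065 × 150%/7⌋ = $21,442. Book value $78,623.
Year 4: ⌊$78,623 × 150%/7⌋ = $16,847. Book value $61,776.
Year 5: ⌊$61,776 × 150%/7⌋ = $13,237. Book value $48,539.
Accumulated through year 5 = $162,087 − $48,539 = $113,548.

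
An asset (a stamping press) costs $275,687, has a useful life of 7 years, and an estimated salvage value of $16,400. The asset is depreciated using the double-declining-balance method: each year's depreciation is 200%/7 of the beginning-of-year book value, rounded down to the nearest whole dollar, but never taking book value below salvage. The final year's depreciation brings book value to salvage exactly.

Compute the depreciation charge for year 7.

$20,215

Depreciable base = $275,687 − $16,400 = $259,287.
Year 1: ⌊$275,687 × 200%/7⌋ = $78,767. Book value $196,920.
Year 2: ⌊$196,920 × 200%/7⌋ = $56,262. Book value $140,658.
Year 3: ⌊$140,658 × 200%/7⌋ = $40,188. Book value $100,470.
Year 4: ⌊$100,470 × 200%/7⌋ = $28,705. Book value $71,765.
Year 5: ⌊$71,765 × 200%/7⌋ = $20,504. Book value $51,261.
Year 6: ⌊$51,261 × 200%/7⌋ = $14,646. Book value $36,615.
Year 7 (final): $36,615 − $16,400 = $20,215. Book value $16,400.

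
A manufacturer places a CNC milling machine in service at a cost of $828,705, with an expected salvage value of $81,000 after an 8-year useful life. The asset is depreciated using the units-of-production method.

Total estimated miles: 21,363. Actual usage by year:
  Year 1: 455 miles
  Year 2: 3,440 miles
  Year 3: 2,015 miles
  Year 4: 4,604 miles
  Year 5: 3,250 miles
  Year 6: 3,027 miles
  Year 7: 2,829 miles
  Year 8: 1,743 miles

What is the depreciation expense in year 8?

Depreciable base = $828,705 − $81,000 = $747,705.
Rate = $747,705 / 21,363 miles = $35 per mile.
Year 1: 455 × $35 = $15,925. Book value $812,780.
Year 2: 3,440 × $35 = $120,400. Book value $692,380.
Year 3: 2,015 × $35 = $70,525. Book value $621,855.
Year 4: 4,604 × $35 = $161,140. Book value $460,715.
Year 5: 3,250 × $35 = $113,750. Book value $346,965.
Year 6: 3,027 × $35 = $105,945. Book value $241,020.
Year 7: 2,829 × $35 = $99,015. Book value $142,005.
Year 8: 1,743 × $35 = $61,005. Book value $81,000.

$61,005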